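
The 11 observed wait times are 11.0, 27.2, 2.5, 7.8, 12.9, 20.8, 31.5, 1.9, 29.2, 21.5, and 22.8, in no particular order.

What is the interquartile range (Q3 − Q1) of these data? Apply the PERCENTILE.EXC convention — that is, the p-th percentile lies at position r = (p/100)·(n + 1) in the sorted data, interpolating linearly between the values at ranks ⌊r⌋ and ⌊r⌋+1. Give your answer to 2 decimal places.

Sorted: 1.9, 2.5, 7.8, 11.0, 12.9, 20.8, 21.5, 22.8, 27.2, 29.2, 31.5.
n = 11.
P25: r = 3 (integer) → 7.8.
P75: r = 9 (integer) → 27.2.
Difference: 27.2 − 7.8 = 19.4.

19.40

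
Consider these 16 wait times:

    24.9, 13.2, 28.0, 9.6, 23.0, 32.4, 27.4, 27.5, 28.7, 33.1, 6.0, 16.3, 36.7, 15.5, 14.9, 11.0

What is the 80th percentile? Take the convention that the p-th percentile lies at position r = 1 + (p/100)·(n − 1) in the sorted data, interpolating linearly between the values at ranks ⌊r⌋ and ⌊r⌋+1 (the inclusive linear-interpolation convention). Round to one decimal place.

Sorted: 6.0, 9.6, 11.0, 13.2, 14.9, 15.5, 16.3, 23.0, 24.9, 27.4, 27.5, 28.0, 28.7, 32.4, 33.1, 36.7.
n = 16.
r = 1 + (80/100)·(16 − 1) = 1 + 12 = 13.
r is an integer, so P80 is the value at rank 13: 28.7.

28.7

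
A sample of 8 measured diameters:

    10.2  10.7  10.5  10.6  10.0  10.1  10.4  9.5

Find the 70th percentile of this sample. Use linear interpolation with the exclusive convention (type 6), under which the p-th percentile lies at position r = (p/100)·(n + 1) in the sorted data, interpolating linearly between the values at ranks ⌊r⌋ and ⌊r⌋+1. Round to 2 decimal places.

Sorted: 9.5, 10.0, 10.1, 10.2, 10.4, 10.5, 10.6, 10.7.
n = 8.
r = (70/100)·(8 + 1) = 6.3.
Rank 6 is 10.5 and rank 7 is 10.6.
Interpolate: 10.5 + 0.3·(10.6 − 10.5) = 10.5 + 0.3·0.1 = 10.53.

10.53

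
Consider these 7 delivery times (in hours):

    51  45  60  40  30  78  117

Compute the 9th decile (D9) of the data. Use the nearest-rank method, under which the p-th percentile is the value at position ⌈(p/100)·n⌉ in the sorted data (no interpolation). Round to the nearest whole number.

Sorted: 30, 40, 45, 51, 60, 78, 117.
n = 7.
Position = ⌈90/100 · 7⌉ = ⌈6.3⌉ = 7.
The value at rank 7 is 117.

117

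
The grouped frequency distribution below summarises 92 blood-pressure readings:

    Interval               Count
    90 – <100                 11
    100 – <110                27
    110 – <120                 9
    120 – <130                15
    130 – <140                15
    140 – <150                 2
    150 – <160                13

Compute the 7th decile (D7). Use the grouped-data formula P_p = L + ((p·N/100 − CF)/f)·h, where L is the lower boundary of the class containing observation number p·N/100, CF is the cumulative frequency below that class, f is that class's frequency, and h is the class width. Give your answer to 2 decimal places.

N = 92; target position k = 70/100 · 92 = 64.4.
Cumulative frequencies: 11, 38, 47, 62, 77, 79, 92.
Observation 64.4 falls in the class 130 – <140.
L = 130, CF = 62, f = 15, h = 10.
P70 = 130 + ((64.4 − 62)/15)·10 = 130 + 1.6 = 131.6.

131.60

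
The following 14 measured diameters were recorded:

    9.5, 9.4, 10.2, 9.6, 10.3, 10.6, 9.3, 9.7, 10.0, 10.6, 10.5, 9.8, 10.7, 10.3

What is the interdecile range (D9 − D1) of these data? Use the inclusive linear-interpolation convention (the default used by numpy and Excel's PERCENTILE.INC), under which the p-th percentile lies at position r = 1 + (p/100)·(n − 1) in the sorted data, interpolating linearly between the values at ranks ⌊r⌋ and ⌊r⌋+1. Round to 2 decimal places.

Sorted: 9.3, 9.4, 9.5, 9.6, 9.7, 9.8, 10.0, 10.2, 10.3, 10.3, 10.5, 10.6, 10.6, 10.7.
n = 14.
P10: r = 2.3; ranks 2–3 are 9.4, 9.5; interpolating gives 9.43.
P90: r = 12.7; ranks 12–13 are 10.6, 10.6; interpolating gives 10.6.
Difference: 10.6 − 9.43 = 1.17.

1.17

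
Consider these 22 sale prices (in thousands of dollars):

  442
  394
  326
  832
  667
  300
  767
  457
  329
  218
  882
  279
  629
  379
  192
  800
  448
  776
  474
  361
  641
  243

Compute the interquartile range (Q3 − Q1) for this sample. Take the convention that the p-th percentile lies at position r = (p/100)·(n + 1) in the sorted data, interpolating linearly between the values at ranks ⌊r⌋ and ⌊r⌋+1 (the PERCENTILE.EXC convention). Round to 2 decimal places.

Sorted: 192, 218, 243, 279, 300, 326, 329, 361, 379, 394, 442, 448, 457, 474, 629, 641, 667, 767, 776, 800, 832, 882.
n = 22.
P25: r = 5.75; ranks 5–6 are 300, 326; interpolating gives 319.5.
P75: r = 17.25; ranks 17–18 are 667, 767; interpolating gives 692.
Difference: 692 − 319.5 = 372.5.

372.50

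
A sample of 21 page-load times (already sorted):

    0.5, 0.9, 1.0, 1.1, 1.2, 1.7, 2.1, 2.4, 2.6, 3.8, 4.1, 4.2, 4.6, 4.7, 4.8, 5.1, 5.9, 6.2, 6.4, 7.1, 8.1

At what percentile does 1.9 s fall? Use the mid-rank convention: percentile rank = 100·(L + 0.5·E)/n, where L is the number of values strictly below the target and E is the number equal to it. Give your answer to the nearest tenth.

28.6

Count below 1.9: L = 6; count equal: E = 0; n = 21.
Percentile rank = 100·(6 + 0.5·0)/21 = 100·6/21 = 28.57.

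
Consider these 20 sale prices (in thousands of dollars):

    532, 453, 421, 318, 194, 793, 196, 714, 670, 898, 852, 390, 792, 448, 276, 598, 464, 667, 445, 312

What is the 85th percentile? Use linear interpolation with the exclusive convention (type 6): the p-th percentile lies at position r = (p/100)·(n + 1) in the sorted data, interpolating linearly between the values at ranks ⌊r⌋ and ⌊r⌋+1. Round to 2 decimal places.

792.85

Sorted: 194, 196, 276, 312, 318, 390, 421, 445, 448, 453, 464, 532, 598, 667, 670, 714, 792, 793, 852, 898.
n = 20.
r = (85/100)·(20 + 1) = 17.85.
Rank 17 is 792 and rank 18 is 793.
Interpolate: 792 + 0.85·(793 − 792) = 792 + 0.85·1 = 792.85.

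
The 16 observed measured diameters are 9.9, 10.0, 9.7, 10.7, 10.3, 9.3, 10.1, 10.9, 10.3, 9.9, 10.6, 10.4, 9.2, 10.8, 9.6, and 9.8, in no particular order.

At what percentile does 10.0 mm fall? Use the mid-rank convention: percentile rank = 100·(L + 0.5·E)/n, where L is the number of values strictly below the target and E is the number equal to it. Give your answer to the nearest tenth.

46.9

Sorted: 9.2, 9.3, 9.6, 9.7, 9.8, 9.9, 9.9, 10.0, 10.1, 10.3, 10.3, 10.4, 10.6, 10.7, 10.8, 10.9.
Count below 10.0: L = 7; count equal: E = 1; n = 16.
Percentile rank = 100·(7 + 0.5·1)/16 = 100·7.5/16 = 46.88.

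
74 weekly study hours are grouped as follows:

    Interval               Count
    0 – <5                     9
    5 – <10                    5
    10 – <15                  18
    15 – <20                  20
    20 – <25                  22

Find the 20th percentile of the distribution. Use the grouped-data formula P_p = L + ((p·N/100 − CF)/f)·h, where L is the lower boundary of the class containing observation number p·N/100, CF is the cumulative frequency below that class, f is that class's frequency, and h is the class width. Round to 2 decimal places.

N = 74; target position k = 20/100 · 74 = 14.8.
Cumulative frequencies: 9, 14, 32, 52, 74.
Observation 14.8 falls in the class 10 – <15.
L = 10, CF = 14, f = 18, h = 5.
P20 = 10 + ((14.8 − 14)/18)·5 = 10 + 0.222222 = 10.2222.

10.22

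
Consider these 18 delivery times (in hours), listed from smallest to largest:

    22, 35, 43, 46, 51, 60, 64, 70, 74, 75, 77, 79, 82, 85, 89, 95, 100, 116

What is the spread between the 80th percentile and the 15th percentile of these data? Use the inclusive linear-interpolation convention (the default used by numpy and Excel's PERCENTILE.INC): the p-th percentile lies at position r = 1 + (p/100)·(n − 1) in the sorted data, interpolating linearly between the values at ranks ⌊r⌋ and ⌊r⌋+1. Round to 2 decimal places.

42.75

n = 18.
P15: r = 3.55; ranks 3–4 are 43, 46; interpolating gives 44.65.
P80: r = 14.6; ranks 14–15 are 85, 89; interpolating gives 87.4.
Difference: 87.4 − 44.65 = 42.75.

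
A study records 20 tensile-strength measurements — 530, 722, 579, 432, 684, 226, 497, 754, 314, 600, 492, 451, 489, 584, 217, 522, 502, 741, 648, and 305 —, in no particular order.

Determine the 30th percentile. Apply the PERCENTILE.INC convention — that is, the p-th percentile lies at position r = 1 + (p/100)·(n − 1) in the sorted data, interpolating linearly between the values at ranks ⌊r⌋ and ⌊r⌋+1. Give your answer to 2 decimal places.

477.60

Sorted: 217, 226, 305, 314, 432, 451, 489, 492, 497, 502, 522, 530, 579, 584, 600, 648, 684, 722, 741, 754.
n = 20.
r = 1 + (30/100)·(20 − 1) = 1 + 5.7 = 6.7.
Rank 6 is 451 and rank 7 is 489.
Interpolate: 451 + 0.7·(489 − 451) = 451 + 0.7·38 = 477.6.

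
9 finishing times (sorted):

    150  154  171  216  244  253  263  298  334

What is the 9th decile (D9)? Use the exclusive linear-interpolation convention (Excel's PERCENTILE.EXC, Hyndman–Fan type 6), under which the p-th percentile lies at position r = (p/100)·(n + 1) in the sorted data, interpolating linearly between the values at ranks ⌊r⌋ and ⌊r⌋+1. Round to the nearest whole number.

334

n = 9.
r = (90/100)·(9 + 1) = 9.
r is an integer, so P90 is the value at rank 9: 334.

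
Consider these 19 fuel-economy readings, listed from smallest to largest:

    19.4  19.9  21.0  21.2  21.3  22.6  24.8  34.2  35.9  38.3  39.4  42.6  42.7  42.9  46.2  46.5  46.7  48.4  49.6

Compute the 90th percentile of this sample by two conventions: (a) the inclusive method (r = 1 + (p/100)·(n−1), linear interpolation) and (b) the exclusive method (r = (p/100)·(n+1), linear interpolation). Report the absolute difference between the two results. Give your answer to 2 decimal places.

n = 19.
(a) r = 17.2; between ranks 17 (46.7) and 18 (48.4): 47.04.
(b) r = 18 → value at rank 18 = 48.4.
|47.04 − 48.4| = 1.36.

1.36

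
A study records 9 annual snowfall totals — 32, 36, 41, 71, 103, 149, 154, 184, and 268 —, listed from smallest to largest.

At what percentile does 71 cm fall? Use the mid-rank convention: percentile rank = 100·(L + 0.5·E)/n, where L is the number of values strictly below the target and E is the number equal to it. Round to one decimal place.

38.9

Count below 71: L = 3; count equal: E = 1; n = 9.
Percentile rank = 100·(3 + 0.5·1)/9 = 100·3.5/9 = 38.89.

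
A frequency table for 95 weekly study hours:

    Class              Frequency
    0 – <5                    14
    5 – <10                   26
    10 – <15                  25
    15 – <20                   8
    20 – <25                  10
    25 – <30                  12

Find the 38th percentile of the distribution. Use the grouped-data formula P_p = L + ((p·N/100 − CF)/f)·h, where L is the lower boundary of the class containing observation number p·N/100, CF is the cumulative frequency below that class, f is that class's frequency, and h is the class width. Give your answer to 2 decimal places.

N = 95; target position k = 38/100 · 95 = 36.1.
Cumulative frequencies: 14, 40, 65, 73, 83, 95.
Observation 36.1 falls in the class 5 – <10.
L = 5, CF = 14, f = 26, h = 5.
P38 = 5 + ((36.1 − 14)/26)·5 = 5 + 4.25 = 9.25.

9.25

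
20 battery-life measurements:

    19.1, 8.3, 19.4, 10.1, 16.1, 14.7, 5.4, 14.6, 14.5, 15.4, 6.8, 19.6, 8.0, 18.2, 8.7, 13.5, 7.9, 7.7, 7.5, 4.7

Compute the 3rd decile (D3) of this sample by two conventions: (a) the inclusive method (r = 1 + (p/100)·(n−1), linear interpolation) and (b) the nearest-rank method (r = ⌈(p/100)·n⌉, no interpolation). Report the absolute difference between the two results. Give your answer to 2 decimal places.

0.07

Sorted: 4.7, 5.4, 6.8, 7.5, 7.7, 7.9, 8.0, 8.3, 8.7, 10.1, 13.5, 14.5, 14.6, 14.7, 15.4, 16.1, 18.2, 19.1, 19.4, 19.6.
n = 20.
(a) r = 6.7; between ranks 6 (7.9) and 7 (8.0): 7.97.
(b) the nearest-rank method: rank 6 → 7.9.
|7.97 − 7.9| = 0.07.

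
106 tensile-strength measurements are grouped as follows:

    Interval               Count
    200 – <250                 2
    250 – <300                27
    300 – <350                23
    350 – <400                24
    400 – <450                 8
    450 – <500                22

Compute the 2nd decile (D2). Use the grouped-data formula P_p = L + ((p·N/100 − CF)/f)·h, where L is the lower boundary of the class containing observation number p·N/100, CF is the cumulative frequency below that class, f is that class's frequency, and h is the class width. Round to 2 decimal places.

285.56

N = 106; target position k = 20/100 · 106 = 21.2.
Cumulative frequencies: 2, 29, 52, 76, 84, 106.
Observation 21.2 falls in the class 250 – <300.
L = 250, CF = 2, f = 27, h = 50.
P20 = 250 + ((21.2 − 2)/27)·50 = 250 + 35.5556 = 285.556.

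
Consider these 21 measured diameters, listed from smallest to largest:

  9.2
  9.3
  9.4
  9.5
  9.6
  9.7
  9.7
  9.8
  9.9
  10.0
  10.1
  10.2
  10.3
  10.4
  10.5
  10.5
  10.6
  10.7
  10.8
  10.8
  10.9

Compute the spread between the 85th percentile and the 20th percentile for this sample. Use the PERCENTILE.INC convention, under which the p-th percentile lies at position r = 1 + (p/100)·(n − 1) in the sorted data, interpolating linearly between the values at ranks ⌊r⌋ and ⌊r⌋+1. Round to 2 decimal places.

n = 21.
P20: r = 5 (integer) → 9.6.
P85: r = 18 (integer) → 10.7.
Difference: 10.7 − 9.6 = 1.1.

1.10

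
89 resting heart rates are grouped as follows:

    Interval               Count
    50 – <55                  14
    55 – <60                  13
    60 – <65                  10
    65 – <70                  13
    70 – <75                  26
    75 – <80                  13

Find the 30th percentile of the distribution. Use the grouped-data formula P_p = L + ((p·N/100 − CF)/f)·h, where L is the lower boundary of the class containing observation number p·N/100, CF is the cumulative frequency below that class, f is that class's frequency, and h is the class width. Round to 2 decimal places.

59.88

N = 89; target position k = 30/100 · 89 = 26.7.
Cumulative frequencies: 14, 27, 37, 50, 76, 89.
Observation 26.7 falls in the class 55 – <60.
L = 55, CF = 14, f = 13, h = 5.
P30 = 55 + ((26.7 − 14)/13)·5 = 55 + 4.88462 = 59.8846.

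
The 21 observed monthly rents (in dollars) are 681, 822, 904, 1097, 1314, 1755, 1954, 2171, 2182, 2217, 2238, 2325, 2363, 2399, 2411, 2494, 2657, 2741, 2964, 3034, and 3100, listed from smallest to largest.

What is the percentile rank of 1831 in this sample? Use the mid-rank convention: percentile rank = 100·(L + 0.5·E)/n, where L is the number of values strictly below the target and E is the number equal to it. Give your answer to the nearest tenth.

Count below 1831: L = 6; count equal: E = 0; n = 21.
Percentile rank = 100·(6 + 0.5·0)/21 = 100·6/21 = 28.57.

28.6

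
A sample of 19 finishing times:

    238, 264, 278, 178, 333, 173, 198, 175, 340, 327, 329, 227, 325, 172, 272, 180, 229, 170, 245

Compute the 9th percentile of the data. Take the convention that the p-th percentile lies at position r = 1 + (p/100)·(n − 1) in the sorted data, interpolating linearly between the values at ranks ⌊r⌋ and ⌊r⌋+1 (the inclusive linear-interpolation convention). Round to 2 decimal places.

172.62

Sorted: 170, 172, 173, 175, 178, 180, 198, 227, 229, 238, 245, 264, 272, 278, 325, 327, 329, 333, 340.
n = 19.
r = 1 + (9/100)·(19 − 1) = 1 + 1.62 = 2.62.
Rank 2 is 172 and rank 3 is 173.
Interpolate: 172 + 0.62·(173 − 172) = 172 + 0.62·1 = 172.62.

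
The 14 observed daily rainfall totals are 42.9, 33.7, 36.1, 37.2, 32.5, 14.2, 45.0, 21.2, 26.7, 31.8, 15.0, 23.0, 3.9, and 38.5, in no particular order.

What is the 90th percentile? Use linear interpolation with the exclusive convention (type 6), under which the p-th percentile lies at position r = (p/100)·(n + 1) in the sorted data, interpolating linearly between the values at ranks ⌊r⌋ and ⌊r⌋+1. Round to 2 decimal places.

Sorted: 3.9, 14.2, 15.0, 21.2, 23.0, 26.7, 31.8, 32.5, 33.7, 36.1, 37.2, 38.5, 42.9, 45.0.
n = 14.
r = (90/100)·(14 + 1) = 13.5.
Rank 13 is 42.9 and rank 14 is 45.0.
Interpolate: 42.9 + 0.5·(45.0 − 42.9) = 42.9 + 0.5·2.1 = 43.95.

43.95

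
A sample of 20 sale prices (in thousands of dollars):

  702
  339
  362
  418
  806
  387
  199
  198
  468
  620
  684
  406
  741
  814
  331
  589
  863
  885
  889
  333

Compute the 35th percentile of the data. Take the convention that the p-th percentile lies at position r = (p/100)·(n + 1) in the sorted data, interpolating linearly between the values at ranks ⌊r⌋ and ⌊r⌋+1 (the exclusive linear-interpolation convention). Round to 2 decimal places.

393.65

Sorted: 198, 199, 331, 333, 339, 362, 387, 406, 418, 468, 589, 620, 684, 702, 741, 806, 814, 863, 885, 889.
n = 20.
r = (35/100)·(20 + 1) = 7.35.
Rank 7 is 387 and rank 8 is 406.
Interpolate: 387 + 0.35·(406 − 387) = 387 + 0.35·19 = 393.65.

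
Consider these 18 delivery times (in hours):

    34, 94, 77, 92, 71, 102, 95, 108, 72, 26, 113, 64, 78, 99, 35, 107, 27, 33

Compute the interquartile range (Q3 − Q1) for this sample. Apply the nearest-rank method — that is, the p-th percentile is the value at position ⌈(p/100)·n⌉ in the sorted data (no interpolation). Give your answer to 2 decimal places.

Sorted: 26, 27, 33, 34, 35, 64, 71, 72, 77, 78, 92, 94, 95, 99, 102, 107, 108, 113.
n = 18.
P25: rank ⌈25/100·18⌉ = 5 → 35.
P75: rank ⌈75/100·18⌉ = 14 → 99.
Difference: 99 − 35 = 64.

64.00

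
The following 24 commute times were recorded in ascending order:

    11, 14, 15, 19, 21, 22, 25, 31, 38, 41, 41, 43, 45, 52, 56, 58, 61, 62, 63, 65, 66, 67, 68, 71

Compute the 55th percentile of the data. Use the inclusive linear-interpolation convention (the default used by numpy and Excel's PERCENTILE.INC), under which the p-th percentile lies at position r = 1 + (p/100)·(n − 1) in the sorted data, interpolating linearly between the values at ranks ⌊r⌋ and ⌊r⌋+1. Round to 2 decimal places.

n = 24.
r = 1 + (55/100)·(24 − 1) = 1 + 12.65 = 13.65.
Rank 13 is 45 and rank 14 is 52.
Interpolate: 45 + 0.65·(52 − 45) = 45 + 0.65·7 = 49.55.

49.55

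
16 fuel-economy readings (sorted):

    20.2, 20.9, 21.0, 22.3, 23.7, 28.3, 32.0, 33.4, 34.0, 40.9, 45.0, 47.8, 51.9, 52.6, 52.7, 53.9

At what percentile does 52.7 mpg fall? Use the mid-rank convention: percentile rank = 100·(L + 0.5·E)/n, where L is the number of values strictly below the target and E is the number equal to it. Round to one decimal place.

90.6

Count below 52.7: L = 14; count equal: E = 1; n = 16.
Percentile rank = 100·(14 + 0.5·1)/16 = 100·14.5/16 = 90.62.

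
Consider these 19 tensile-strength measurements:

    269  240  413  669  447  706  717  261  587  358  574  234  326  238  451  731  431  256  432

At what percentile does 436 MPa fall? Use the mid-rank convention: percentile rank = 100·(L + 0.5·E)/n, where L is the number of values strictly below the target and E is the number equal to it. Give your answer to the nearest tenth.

57.9

Sorted: 234, 238, 240, 256, 261, 269, 326, 358, 413, 431, 432, 447, 451, 574, 587, 669, 706, 717, 731.
Count below 436: L = 11; count equal: E = 0; n = 19.
Percentile rank = 100·(11 + 0.5·0)/19 = 100·11/19 = 57.89.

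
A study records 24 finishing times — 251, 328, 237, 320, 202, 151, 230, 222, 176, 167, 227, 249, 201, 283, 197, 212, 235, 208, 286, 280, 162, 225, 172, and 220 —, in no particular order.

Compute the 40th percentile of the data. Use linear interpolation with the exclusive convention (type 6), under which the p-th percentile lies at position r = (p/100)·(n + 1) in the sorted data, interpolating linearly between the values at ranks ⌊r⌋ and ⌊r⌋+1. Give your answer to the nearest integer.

212

Sorted: 151, 162, 167, 172, 176, 197, 201, 202, 208, 212, 220, 222, 225, 227, 230, 235, 237, 249, 251, 280, 283, 286, 320, 328.
n = 24.
r = (40/100)·(24 + 1) = 10.
r is an integer, so P40 is the value at rank 10: 212.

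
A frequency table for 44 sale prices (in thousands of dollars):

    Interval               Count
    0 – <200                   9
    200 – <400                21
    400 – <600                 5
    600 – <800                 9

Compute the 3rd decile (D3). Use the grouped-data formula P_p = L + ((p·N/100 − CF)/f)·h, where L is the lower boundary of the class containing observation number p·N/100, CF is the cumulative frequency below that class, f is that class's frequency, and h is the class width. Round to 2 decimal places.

240.00

N = 44; target position k = 30/100 · 44 = 13.2.
Cumulative frequencies: 9, 30, 35, 44.
Observation 13.2 falls in the class 200 – <400.
L = 200, CF = 9, f = 21, h = 200.
P30 = 200 + ((13.2 − 9)/21)·200 = 200 + 40 = 240.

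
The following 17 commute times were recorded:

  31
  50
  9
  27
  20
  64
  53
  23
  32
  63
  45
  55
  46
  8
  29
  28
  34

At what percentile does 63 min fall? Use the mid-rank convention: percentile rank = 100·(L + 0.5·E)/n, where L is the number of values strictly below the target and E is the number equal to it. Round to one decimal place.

Sorted: 8, 9, 20, 23, 27, 28, 29, 31, 32, 34, 45, 46, 50, 53, 55, 63, 64.
Count below 63: L = 15; count equal: E = 1; n = 17.
Percentile rank = 100·(15 + 0.5·1)/17 = 100·15.5/17 = 91.18.

91.2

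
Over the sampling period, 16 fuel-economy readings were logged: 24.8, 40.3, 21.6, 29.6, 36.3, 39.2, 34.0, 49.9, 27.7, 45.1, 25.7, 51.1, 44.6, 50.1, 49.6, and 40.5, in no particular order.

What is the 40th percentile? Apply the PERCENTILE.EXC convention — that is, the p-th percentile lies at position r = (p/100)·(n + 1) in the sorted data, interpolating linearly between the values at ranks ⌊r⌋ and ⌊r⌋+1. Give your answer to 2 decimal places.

35.84

Sorted: 21.6, 24.8, 25.7, 27.7, 29.6, 34.0, 36.3, 39.2, 40.3, 40.5, 44.6, 45.1, 49.6, 49.9, 50.1, 51.1.
n = 16.
r = (40/100)·(16 + 1) = 6.8.
Rank 6 is 34.0 and rank 7 is 36.3.
Interpolate: 34.0 + 0.8·(36.3 − 34.0) = 34.0 + 0.8·2.3 = 35.84.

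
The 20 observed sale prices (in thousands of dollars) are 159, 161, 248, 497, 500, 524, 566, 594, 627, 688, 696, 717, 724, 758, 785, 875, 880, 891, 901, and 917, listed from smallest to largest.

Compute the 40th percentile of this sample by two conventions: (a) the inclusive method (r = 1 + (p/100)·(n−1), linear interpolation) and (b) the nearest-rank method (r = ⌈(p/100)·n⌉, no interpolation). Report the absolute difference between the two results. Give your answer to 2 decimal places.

n = 20.
(a) r = 8.6; between ranks 8 (594) and 9 (627): 613.8.
(b) the nearest-rank method: rank 8 → 594.
|613.8 − 594| = 19.8.

19.80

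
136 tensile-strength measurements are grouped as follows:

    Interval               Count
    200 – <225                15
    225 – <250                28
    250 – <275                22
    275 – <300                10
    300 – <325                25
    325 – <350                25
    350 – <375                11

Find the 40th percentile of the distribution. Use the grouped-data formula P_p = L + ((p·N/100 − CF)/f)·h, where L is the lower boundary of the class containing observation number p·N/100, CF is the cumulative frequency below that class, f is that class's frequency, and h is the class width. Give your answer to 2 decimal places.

N = 136; target position k = 40/100 · 136 = 54.4.
Cumulative frequencies: 15, 43, 65, 75, 100, 125, 136.
Observation 54.4 falls in the class 250 – <275.
L = 250, CF = 43, f = 22, h = 25.
P40 = 250 + ((54.4 − 43)/22)·25 = 250 + 12.9545 = 262.955.

262.95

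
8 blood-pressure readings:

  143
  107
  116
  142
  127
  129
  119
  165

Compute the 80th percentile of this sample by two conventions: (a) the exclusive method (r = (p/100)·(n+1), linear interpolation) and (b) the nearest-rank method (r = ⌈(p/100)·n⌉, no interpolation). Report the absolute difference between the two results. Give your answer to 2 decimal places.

Sorted: 107, 116, 119, 127, 129, 142, 143, 165.
n = 8.
(a) r = 7.2; between ranks 7 (143) and 8 (165): 147.4.
(b) the nearest-rank method: rank 7 → 143.
|147.4 − 143| = 4.4.

4.40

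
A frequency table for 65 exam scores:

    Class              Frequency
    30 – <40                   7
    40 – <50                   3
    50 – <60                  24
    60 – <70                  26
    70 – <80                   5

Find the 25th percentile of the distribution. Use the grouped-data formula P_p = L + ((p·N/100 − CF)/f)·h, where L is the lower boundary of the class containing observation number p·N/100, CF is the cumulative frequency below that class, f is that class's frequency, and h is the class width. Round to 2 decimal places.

52.60

N = 65; target position k = 25/100 · 65 = 16.25.
Cumulative frequencies: 7, 10, 34, 60, 65.
Observation 16.25 falls in the class 50 – <60.
L = 50, CF = 10, f = 24, h = 10.
P25 = 50 + ((16.25 − 10)/24)·10 = 50 + 2.60417 = 52.6042.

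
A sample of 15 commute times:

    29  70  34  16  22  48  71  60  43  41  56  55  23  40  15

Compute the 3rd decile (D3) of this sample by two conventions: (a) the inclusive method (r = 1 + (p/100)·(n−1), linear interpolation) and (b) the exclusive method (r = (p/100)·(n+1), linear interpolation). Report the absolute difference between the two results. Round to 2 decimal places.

2.20

Sorted: 15, 16, 22, 23, 29, 34, 40, 41, 43, 48, 55, 56, 60, 70, 71.
n = 15.
(a) r = 5.2; between ranks 5 (29) and 6 (34): 30.
(b) r = 4.8; between ranks 4 (23) and 5 (29): 27.8.
|30 − 27.8| = 2.2.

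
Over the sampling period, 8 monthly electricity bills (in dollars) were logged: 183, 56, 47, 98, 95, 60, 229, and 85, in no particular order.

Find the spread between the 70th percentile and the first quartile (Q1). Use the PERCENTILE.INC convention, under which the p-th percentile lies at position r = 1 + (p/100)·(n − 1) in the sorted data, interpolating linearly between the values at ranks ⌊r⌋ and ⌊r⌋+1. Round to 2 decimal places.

Sorted: 47, 56, 60, 85, 95, 98, 183, 229.
n = 8.
P25: r = 2.75; ranks 2–3 are 56, 60; interpolating gives 59.
P70: r = 5.9; ranks 5–6 are 95, 98; interpolating gives 97.7.
Difference: 97.7 − 59 = 38.7.

38.70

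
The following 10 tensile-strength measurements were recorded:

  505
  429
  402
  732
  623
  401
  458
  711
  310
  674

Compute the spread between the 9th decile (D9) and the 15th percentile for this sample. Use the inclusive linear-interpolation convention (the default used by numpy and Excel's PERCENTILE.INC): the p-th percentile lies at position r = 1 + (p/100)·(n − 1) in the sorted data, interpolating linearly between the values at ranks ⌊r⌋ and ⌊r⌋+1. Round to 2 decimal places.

Sorted: 310, 401, 402, 429, 458, 505, 623, 674, 711, 732.
n = 10.
P15: r = 2.35; ranks 2–3 are 401, 402; interpolating gives 401.35.
P90: r = 9.1; ranks 9–10 are 711, 732; interpolating gives 713.1.
Difference: 713.1 − 401.35 = 311.75.

311.75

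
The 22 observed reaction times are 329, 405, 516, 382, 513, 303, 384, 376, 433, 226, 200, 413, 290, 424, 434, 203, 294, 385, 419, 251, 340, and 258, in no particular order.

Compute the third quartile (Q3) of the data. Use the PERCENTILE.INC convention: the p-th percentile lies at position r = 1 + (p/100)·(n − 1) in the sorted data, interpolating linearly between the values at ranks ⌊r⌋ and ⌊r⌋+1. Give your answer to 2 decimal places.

Sorted: 200, 203, 226, 251, 258, 290, 294, 303, 329, 340, 376, 382, 384, 385, 405, 413, 419, 424, 433, 434, 513, 516.
n = 22.
r = 1 + (75/100)·(22 − 1) = 1 + 15.75 = 16.75.
Rank 16 is 413 and rank 17 is 419.
Interpolate: 413 + 0.75·(419 − 413) = 413 + 0.75·6 = 417.5.

417.50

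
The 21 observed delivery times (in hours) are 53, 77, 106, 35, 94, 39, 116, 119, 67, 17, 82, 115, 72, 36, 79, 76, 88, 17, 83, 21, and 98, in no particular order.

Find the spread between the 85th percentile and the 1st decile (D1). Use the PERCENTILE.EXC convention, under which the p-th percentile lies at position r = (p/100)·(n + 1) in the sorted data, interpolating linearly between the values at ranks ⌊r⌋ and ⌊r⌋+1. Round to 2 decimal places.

Sorted: 17, 17, 21, 35, 36, 39, 53, 67, 72, 76, 77, 79, 82, 83, 88, 94, 98, 106, 115, 116, 119.
n = 21.
P10: r = 2.2; ranks 2–3 are 17, 21; interpolating gives 17.8.
P85: r = 18.7; ranks 18–19 are 106, 115; interpolating gives 112.3.
Difference: 112.3 − 17.8 = 94.5.

94.50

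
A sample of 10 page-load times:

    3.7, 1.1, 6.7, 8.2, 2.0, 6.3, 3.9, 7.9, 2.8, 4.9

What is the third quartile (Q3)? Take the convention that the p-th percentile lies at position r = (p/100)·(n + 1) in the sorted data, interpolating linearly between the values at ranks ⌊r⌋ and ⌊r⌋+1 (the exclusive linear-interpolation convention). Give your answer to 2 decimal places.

7.00

Sorted: 1.1, 2.0, 2.8, 3.7, 3.9, 4.9, 6.3, 6.7, 7.9, 8.2.
n = 10.
r = (75/100)·(10 + 1) = 8.25.
Rank 8 is 6.7 and rank 9 is 7.9.
Interpolate: 6.7 + 0.25·(7.9 − 6.7) = 6.7 + 0.25·1.2 = 7.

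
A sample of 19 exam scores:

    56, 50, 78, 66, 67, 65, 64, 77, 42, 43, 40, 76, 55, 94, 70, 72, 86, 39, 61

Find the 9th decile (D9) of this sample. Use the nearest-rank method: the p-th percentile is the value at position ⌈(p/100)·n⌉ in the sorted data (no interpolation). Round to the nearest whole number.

Sorted: 39, 40, 42, 43, 50, 55, 56, 61, 64, 65, 66, 67, 70, 72, 76, 77, 78, 86, 94.
n = 19.
Position = ⌈90/100 · 19⌉ = ⌈17.1⌉ = 18.
The value at rank 18 is 86.

86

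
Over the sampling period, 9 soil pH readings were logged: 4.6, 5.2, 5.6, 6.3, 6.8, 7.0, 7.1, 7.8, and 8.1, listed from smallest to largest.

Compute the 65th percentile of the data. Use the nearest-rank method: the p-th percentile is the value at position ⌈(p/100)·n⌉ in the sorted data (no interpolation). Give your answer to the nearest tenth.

7.0

n = 9.
Position = ⌈65/100 · 9⌉ = ⌈5.85⌉ = 6.
The value at rank 6 is 7.0.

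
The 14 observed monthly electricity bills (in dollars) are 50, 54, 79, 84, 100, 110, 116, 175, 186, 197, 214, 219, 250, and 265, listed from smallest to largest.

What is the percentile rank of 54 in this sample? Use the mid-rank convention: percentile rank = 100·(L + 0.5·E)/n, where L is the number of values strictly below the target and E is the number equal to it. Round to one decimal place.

10.7

Count below 54: L = 1; count equal: E = 1; n = 14.
Percentile rank = 100·(1 + 0.5·1)/14 = 100·1.5/14 = 10.71.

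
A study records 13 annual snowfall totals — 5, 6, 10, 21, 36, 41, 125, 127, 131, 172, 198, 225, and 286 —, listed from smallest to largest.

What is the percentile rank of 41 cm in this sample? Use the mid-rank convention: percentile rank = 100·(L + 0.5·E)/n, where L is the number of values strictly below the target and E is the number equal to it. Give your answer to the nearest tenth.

42.3

Count below 41: L = 5; count equal: E = 1; n = 13.
Percentile rank = 100·(5 + 0.5·1)/13 = 100·5.5/13 = 42.31.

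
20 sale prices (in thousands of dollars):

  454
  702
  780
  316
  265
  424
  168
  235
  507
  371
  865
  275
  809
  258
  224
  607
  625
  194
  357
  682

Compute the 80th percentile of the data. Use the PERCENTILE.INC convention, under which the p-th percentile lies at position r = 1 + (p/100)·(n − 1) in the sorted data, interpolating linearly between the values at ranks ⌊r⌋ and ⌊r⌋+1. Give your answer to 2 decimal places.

686.00

Sorted: 168, 194, 224, 235, 258, 265, 275, 316, 357, 371, 424, 454, 507, 607, 625, 682, 702, 780, 809, 865.
n = 20.
r = 1 + (80/100)·(20 − 1) = 1 + 15.2 = 16.2.
Rank 16 is 682 and rank 17 is 702.
Interpolate: 682 + 0.2·(702 − 682) = 682 + 0.2·20 = 686.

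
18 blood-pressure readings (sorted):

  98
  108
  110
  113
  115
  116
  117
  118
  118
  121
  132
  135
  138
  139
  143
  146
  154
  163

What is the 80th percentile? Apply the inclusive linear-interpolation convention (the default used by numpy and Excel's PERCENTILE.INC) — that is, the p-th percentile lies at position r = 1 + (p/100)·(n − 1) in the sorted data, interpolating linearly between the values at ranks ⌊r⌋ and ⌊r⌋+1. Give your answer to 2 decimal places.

n = 18.
r = 1 + (80/100)·(18 − 1) = 1 + 13.6 = 14.6.
Rank 14 is 139 and rank 15 is 143.
Interpolate: 139 + 0.6·(143 − 139) = 139 + 0.6·4 = 141.4.

141.40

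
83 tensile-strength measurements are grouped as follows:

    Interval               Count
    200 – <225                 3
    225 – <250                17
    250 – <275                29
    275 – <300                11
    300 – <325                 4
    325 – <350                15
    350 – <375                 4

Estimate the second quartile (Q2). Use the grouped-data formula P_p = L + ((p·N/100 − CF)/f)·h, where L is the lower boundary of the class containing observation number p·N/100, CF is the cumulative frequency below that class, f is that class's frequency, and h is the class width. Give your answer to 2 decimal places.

N = 83; target position k = 50/100 · 83 = 41.5.
Cumulative frequencies: 3, 20, 49, 60, 64, 79, 83.
Observation 41.5 falls in the class 250 – <275.
L = 250, CF = 20, f = 29, h = 25.
P50 = 250 + ((41.5 − 20)/29)·25 = 250 + 18.5345 = 268.534.

268.53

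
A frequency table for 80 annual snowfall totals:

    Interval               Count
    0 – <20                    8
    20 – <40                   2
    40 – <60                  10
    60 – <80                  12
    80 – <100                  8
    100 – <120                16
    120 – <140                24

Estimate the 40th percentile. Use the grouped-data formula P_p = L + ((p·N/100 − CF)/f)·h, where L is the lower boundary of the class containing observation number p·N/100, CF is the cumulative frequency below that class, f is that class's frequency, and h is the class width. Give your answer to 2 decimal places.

N = 80; target position k = 40/100 · 80 = 32.
Cumulative frequencies: 8, 10, 20, 32, 40, 56, 80.
Observation 32 falls in the class 60 – <80.
L = 60, CF = 20, f = 12, h = 20.
P40 = 60 + ((32 − 20)/12)·20 = 60 + 20 = 80.

80.00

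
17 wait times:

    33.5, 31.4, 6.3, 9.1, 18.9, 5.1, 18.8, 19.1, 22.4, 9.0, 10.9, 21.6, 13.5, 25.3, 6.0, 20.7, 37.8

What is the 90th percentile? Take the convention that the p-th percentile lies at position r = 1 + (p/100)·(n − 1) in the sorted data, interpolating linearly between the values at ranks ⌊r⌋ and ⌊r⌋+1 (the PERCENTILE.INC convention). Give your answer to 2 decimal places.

32.24

Sorted: 5.1, 6.0, 6.3, 9.0, 9.1, 10.9, 13.5, 18.8, 18.9, 19.1, 20.7, 21.6, 22.4, 25.3, 31.4, 33.5, 37.8.
n = 17.
r = 1 + (90/100)·(17 − 1) = 1 + 14.4 = 15.4.
Rank 15 is 31.4 and rank 16 is 33.5.
Interpolate: 31.4 + 0.4·(33.5 − 31.4) = 31.4 + 0.4·2.1 = 32.24.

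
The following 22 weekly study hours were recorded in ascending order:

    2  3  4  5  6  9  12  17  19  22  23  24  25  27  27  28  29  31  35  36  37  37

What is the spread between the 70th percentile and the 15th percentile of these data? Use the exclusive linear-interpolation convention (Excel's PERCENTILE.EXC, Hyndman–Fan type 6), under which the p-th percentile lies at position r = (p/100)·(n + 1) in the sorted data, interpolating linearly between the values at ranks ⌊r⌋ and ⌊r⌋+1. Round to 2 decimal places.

23.65

n = 22.
P15: r = 3.45; ranks 3–4 are 4, 5; interpolating gives 4.45.
P70: r = 16.1; ranks 16–17 are 28, 29; interpolating gives 28.1.
Difference: 28.1 − 4.45 = 23.65.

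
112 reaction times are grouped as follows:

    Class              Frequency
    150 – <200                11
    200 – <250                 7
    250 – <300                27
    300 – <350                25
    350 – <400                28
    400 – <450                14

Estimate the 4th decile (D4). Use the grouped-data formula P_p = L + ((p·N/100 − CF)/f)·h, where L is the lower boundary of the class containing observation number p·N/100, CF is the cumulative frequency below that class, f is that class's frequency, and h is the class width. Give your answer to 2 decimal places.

299.63

N = 112; target position k = 40/100 · 112 = 44.8.
Cumulative frequencies: 11, 18, 45, 70, 98, 112.
Observation 44.8 falls in the class 250 – <300.
L = 250, CF = 18, f = 27, h = 50.
P40 = 250 + ((44.8 − 18)/27)·50 = 250 + 49.6296 = 299.63.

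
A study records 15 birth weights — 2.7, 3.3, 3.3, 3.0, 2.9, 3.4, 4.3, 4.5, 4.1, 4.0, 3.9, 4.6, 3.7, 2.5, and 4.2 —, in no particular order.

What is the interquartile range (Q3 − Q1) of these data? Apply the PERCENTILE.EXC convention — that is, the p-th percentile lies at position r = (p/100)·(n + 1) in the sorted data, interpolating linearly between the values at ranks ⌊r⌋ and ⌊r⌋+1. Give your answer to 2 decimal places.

Sorted: 2.5, 2.7, 2.9, 3.0, 3.3, 3.3, 3.4, 3.7, 3.9, 4.0, 4.1, 4.2, 4.3, 4.5, 4.6.
n = 15.
P25: r = 4 (integer) → 3.
P75: r = 12 (integer) → 4.2.
Difference: 4.2 − 3 = 1.2.

1.20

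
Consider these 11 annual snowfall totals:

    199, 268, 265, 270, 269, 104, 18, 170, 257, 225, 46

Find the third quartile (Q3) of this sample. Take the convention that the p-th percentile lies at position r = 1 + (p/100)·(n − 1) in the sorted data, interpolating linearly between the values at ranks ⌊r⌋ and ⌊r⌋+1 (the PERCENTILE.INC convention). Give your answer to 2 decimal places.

Sorted: 18, 46, 104, 170, 199, 225, 257, 265, 268, 269, 270.
n = 11.
r = 1 + (75/100)·(11 − 1) = 1 + 7.5 = 8.5.
Rank 8 is 265 and rank 9 is 268.
Interpolate: 265 + 0.5·(268 − 265) = 265 + 0.5·3 = 266.5.

266.50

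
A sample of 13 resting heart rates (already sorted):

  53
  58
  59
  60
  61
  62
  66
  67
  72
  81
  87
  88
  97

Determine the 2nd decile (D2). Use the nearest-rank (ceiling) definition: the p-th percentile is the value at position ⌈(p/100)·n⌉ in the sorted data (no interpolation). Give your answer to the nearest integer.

n = 13.
Position = ⌈20/100 · 13⌉ = ⌈2.6⌉ = 3.
The value at rank 3 is 59.

59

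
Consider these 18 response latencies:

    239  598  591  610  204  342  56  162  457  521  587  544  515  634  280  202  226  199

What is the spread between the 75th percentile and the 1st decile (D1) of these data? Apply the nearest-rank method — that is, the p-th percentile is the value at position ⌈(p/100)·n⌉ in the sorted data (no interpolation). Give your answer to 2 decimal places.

Sorted: 56, 162, 199, 202, 204, 226, 239, 280, 342, 457, 515, 521, 544, 587, 591, 598, 610, 634.
n = 18.
P10: rank ⌈10/100·18⌉ = 2 → 162.
P75: rank ⌈75/100·18⌉ = 14 → 587.
Difference: 587 − 162 = 425.

425.00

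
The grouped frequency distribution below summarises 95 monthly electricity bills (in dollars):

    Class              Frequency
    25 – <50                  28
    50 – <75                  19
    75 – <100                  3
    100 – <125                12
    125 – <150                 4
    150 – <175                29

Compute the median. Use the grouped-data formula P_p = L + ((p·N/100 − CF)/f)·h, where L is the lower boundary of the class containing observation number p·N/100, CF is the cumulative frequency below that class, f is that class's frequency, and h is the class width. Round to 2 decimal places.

79.17

N = 95; target position k = 50/100 · 95 = 47.5.
Cumulative frequencies: 28, 47, 50, 62, 66, 95.
Observation 47.5 falls in the class 75 – <100.
L = 75, CF = 47, f = 3, h = 25.
P50 = 75 + ((47.5 − 47)/3)·25 = 75 + 4.16667 = 79.1667.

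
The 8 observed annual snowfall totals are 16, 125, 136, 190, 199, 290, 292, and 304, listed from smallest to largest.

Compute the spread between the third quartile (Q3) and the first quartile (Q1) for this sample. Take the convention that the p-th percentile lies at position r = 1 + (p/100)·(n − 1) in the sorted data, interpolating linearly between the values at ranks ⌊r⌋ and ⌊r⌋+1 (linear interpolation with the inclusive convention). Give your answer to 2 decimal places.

157.25

n = 8.
P25: r = 2.75; ranks 2–3 are 125, 136; interpolating gives 133.25.
P75: r = 6.25; ranks 6–7 are 290, 292; interpolating gives 290.5.
Difference: 290.5 − 133.25 = 157.25.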